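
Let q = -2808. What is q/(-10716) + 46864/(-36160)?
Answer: -2086757/2018180 ≈ -1.0340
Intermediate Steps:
q/(-10716) + 46864/(-36160) = -2808/(-10716) + 46864/(-36160) = -2808*(-1/10716) + 46864*(-1/36160) = 234/893 - 2929/2260 = -2086757/2018180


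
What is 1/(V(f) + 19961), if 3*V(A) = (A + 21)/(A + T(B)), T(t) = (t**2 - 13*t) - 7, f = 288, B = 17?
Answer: 349/6966492 ≈ 5.0097e-5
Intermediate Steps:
T(t) = -7 + t**2 - 13*t
V(A) = (21 + A)/(3*(61 + A)) (V(A) = ((A + 21)/(A + (-7 + 17**2 - 13*17)))/3 = ((21 + A)/(A + (-7 + 289 - 221)))/3 = ((21 + A)/(A + 61))/3 = ((21 + A)/(61 + A))/3 = (21 + A)/(3*(61 + A)))
1/(V(f) + 19961) = 1/((21 + 288)/(3*(61 + 288)) + 19961) = 1/((1/3)*309/349 + 19961) = 1/((1/3)*(1/349)*309 + 19961) = 1/(103/349 + 19961) = 1/(6966492/349) = 349/6966492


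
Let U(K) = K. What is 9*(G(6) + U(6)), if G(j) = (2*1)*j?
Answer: 162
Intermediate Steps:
G(j) = 2*j
9*(G(6) + U(6)) = 9*(2*6 + 6) = 9*(12 + 6) = 9*18 = 162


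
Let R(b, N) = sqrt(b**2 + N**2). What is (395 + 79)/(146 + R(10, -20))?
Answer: 17301/5204 - 1185*sqrt(5)/5204 ≈ 2.8154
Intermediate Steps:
R(b, N) = sqrt(N**2 + b**2)
(395 + 79)/(146 + R(10, -20)) = (395 + 79)/(146 + sqrt((-20)**2 + 10**2)) = 474/(146 + sqrt(400 + 100)) = 474/(146 + sqrt(500)) = 474/(146 + 10*sqrt(5))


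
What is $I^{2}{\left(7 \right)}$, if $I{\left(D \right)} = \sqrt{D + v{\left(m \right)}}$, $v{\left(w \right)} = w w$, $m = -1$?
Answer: $8$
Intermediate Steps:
$v{\left(w \right)} = w^{2}$
$I{\left(D \right)} = \sqrt{1 + D}$ ($I{\left(D \right)} = \sqrt{D + \left(-1\right)^{2}} = \sqrt{D + 1} = \sqrt{1 + D}$)
$I^{2}{\left(7 \right)} = \left(\sqrt{1 + 7}\right)^{2} = \left(\sqrt{8}\right)^{2} = \left(2 \sqrt{2}\right)^{2} = 8$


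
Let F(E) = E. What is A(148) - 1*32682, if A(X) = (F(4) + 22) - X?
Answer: -32804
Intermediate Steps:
A(X) = 26 - X (A(X) = (4 + 22) - X = 26 - X)
A(148) - 1*32682 = (26 - 1*148) - 1*32682 = (26 - 148) - 32682 = -122 - 32682 = -32804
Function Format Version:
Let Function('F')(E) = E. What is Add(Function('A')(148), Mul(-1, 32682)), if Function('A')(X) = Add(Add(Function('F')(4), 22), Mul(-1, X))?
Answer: -32804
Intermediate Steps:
Function('A')(X) = Add(26, Mul(-1, X)) (Function('A')(X) = Add(Add(4, 22), Mul(-1, X)) = Add(26, Mul(-1, X)))
Add(Function('A')(148), Mul(-1, 32682)) = Add(Add(26, Mul(-1, 148)), Mul(-1, 32682)) = Add(Add(26, -148), -32682) = Add(-122, -32682) = -32804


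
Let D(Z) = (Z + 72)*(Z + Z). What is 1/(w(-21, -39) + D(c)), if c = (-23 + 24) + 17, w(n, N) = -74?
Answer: 1/3166 ≈ 0.00031586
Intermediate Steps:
c = 18 (c = 1 + 17 = 18)
D(Z) = 2*Z*(72 + Z) (D(Z) = (72 + Z)*(2*Z) = 2*Z*(72 + Z))
1/(w(-21, -39) + D(c)) = 1/(-74 + 2*18*(72 + 18)) = 1/(-74 + 2*18*90) = 1/(-74 + 3240) = 1/3166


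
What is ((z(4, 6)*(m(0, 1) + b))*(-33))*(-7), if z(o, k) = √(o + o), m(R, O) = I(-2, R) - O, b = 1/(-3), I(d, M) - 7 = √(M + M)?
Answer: 2618*√2 ≈ 3702.4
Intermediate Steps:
I(d, M) = 7 + √2*√M (I(d, M) = 7 + √(M + M) = 7 + √(2*M) = 7 + √2*√M)
b = -⅓ ≈ -0.33333
m(R, O) = 7 - O + √2*√R (m(R, O) = (7 + √2*√R) - O = 7 - O + √2*√R)
z(o, k) = √2*√o (z(o, k) = √(2*o) = √2*√o)
((z(4, 6)*(m(0, 1) + b))*(-33))*(-7) = (((√2*√4)*((7 - 1*1 + √2*√0) - ⅓))*(-33))*(-7) = (((√2*2)*((7 - 1 + √2*0) - ⅓))*(-33))*(-7) = (((2*√2)*((7 - 1 + 0) - ⅓))*(-33))*(-7) = (((2*√2)*(6 - ⅓))*(-33))*(-7) = (((2*√2)*(17/3))*(-33))*(-7) = ((34*√2/3)*(-33))*(-7) = -374*√2*(-7) = 2618*√2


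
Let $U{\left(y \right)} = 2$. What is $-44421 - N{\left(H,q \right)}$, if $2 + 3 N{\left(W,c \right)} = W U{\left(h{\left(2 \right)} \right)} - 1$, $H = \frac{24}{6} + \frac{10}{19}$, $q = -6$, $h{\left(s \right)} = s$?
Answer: $- \frac{2532112}{57} \approx -44423.0$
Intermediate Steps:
$H = \frac{86}{19}$ ($H = 24 \cdot \frac{1}{6} + 10 \cdot \frac{1}{19} = 4 + \frac{10}{19} = \frac{86}{19} \approx 4.5263$)
$N{\left(W,c \right)} = -1 + \frac{2 W}{3}$ ($N{\left(W,c \right)} = - \frac{2}{3} + \frac{W 2 - 1}{3} = - \frac{2}{3} + \frac{2 W - 1}{3} = - \frac{2}{3} + \frac{-1 + 2 W}{3} = - \frac{2}{3} + \left(- \frac{1}{3} + \frac{2 W}{3}\right) = -1 + \frac{2 W}{3}$)
$-44421 - N{\left(H,q \right)} = -44421 - \left(-1 + \frac{2}{3} \cdot \frac{86}{19}\right) = -44421 - \left(-1 + \frac{172}{57}\right) = -44421 - \frac{115}{57} = - \frac{2532112}{57}$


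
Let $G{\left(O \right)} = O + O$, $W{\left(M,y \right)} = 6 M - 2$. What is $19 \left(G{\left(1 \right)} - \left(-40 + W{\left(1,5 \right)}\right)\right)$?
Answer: $722$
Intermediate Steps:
$W{\left(M,y \right)} = -2 + 6 M$
$G{\left(O \right)} = 2 O$
$19 \left(G{\left(1 \right)} - \left(-40 + W{\left(1,5 \right)}\right)\right) = 19 \left(2 \cdot 1 + \left(40 - \left(-2 + 6 \cdot 1\right)\right)\right) = 19 \left(2 + \left(40 - \left(-2 + 6\right)\right)\right) = 19 \left(2 + \left(40 - 4\right)\right) = 19 \left(2 + 36\right) = 19 \cdot 38 = 722$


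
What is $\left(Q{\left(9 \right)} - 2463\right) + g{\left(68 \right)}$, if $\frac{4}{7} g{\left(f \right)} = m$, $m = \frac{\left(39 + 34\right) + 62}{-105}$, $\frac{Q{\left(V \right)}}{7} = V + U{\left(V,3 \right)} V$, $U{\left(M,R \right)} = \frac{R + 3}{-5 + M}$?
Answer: $- \frac{9231}{4} \approx -2307.8$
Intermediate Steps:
$U{\left(M,R \right)} = \frac{3 + R}{-5 + M}$
$Q{\left(V \right)} = 7 V + \frac{42 V}{-5 + V}$ ($Q{\left(V \right)} = 7 \left(V + \frac{3 + 3}{-5 + V} V\right) = 7 \left(V + \frac{1}{-5 + V} 6 V\right) = 7 \left(V + \frac{6}{-5 + V} V\right) = 7 \left(V + \frac{6 V}{-5 + V}\right) = 7 V + \frac{42 V}{-5 + V}$)
$m = - \frac{9}{7}$ ($m = \left(73 + 62\right) \left(- \frac{1}{105}\right) = 135 \left(- \frac{1}{105}\right) = - \frac{9}{7} \approx -1.2857$)
$g{\left(f \right)} = - \frac{9}{4}$ ($g{\left(f \right)} = \frac{7}{4} \left(- \frac{9}{7}\right) = - \frac{9}{4}$)
$\left(Q{\left(9 \right)} - 2463\right) + g{\left(68 \right)} = \left(7 \cdot 9 \frac{1}{-5 + 9} \left(1 + 9\right) - 2463\right) - \frac{9}{4} = \left(7 \cdot 9 \cdot \frac{1}{4} \cdot 10 - 2463\right) - \frac{9}{4} = \left(\frac{315}{2} - 2463\right) - \frac{9}{4} = - \frac{4611}{2} - \frac{9}{4} = - \frac{9231}{4}$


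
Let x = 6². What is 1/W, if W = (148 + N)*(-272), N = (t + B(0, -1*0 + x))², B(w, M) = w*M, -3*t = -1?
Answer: -9/362576 ≈ -2.4822e-5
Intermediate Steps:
x = 36
t = ⅓ (t = -⅓*(-1) = ⅓ ≈ 0.33333)
B(w, M) = M*w
N = ⅑ (N = (⅓ + (-1*0 + 36)*0)² = (⅓ + (0 + 36)*0)² = (⅓ + 36*0)² = (⅓ + 0)² = (⅓)² = ⅑ ≈ 0.11111)
W = -362576/9 (W = (148 + ⅑)*(-272) = (1333/9)*(-272) = -362576/9 ≈ -40286.)
1/W = 1/(-362576/9) = -9/362576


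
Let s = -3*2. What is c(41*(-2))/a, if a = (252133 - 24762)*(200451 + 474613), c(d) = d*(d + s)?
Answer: 902/19186247093 ≈ 4.7013e-8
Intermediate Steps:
s = -6
c(d) = d*(-6 + d) (c(d) = d*(d - 6) = d*(-6 + d))
a = 153489976744 (a = 227371*675064 = 153489976744)
c(41*(-2))/a = ((41*(-2))*(-6 + 41*(-2)))/153489976744 = -82*(-6 - 82)*(1/153489976744) = -82*(-88)*(1/153489976744) = 7216*(1/153489976744) = 902/19186247093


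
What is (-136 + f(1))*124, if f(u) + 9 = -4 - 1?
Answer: -18600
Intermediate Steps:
f(u) = -14 (f(u) = -9 + (-4 - 1) = -9 - 5 = -14)
(-136 + f(1))*124 = (-136 - 14)*124 = -150*124 = -18600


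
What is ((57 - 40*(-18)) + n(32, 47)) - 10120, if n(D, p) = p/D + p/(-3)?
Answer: -898291/96 ≈ -9357.2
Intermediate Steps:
n(D, p) = -p/3 + p/D (n(D, p) = p/D + p*(-⅓) = p/D - p/3 = -p/3 + p/D)
((57 - 40*(-18)) + n(32, 47)) - 10120 = ((57 - 40*(-18)) + (-⅓*47 + 47/32)) - 10120 = ((57 + 720) + (-47/3 + 47*(1/32))) - 10120 = (777 + (-47/3 + 47/32)) - 10120 = (777 - 1363/96) - 10120 = 73229/96 - 10120 = -898291/96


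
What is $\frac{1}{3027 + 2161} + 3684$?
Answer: $\frac{19112593}{5188} \approx 3684.0$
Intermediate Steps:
$\frac{1}{3027 + 2161} + 3684 = \frac{1}{5188} + 3684 = \frac{19112593}{5188}$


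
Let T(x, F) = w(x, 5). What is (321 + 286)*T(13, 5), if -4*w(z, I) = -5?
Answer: 3035/4 ≈ 758.75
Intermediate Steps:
w(z, I) = 5/4 (w(z, I) = -¼*(-5) = 5/4)
T(x, F) = 5/4
(321 + 286)*T(13, 5) = (321 + 286)*(5/4) = 607*(5/4) = 3035/4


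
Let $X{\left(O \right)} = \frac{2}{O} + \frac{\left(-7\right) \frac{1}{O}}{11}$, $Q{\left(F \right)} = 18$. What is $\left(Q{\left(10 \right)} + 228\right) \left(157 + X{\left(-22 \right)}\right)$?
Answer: $\frac{4671417}{121} \approx 38607.0$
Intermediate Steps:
$X{\left(O \right)} = \frac{15}{11 O}$ ($X{\left(O \right)} = \frac{2}{O} + - \frac{7}{O} \frac{1}{11} = \frac{2}{O} - \frac{7}{11 O} = \frac{15}{11 O}$)
$\left(Q{\left(10 \right)} + 228\right) \left(157 + X{\left(-22 \right)}\right) = \left(18 + 228\right) \left(157 + \frac{15}{11 \left(-22\right)}\right) = 246 \left(157 + \frac{15}{11} \left(- \frac{1}{22}\right)\right) = 246 \left(157 - \frac{15}{242}\right) = 246 \cdot \frac{37979}{242} = \frac{4671417}{121}$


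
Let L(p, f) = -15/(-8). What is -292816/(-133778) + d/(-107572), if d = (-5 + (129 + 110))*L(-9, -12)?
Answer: 62880215309/28781534032 ≈ 2.1847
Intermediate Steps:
L(p, f) = 15/8 (L(p, f) = -15*(-⅛) = 15/8)
d = 1755/4 (d = (-5 + (129 + 110))*(15/8) = (-5 + 239)*(15/8) = 234*(15/8) = 1755/4 ≈ 438.75)
-292816/(-133778) + d/(-107572) = -292816/(-133778) + (1755/4)/(-107572) = -292816*(-1/133778) + (1755/4)*(-1/107572) = 146408/66889 - 1755/430288 = 62880215309/28781534032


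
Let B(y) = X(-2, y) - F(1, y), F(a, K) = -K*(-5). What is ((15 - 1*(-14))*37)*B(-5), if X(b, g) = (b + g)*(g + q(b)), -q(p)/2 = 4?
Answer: 124468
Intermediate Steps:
q(p) = -8 (q(p) = -2*4 = -8)
X(b, g) = (-8 + g)*(b + g) (X(b, g) = (b + g)*(g - 8) = (b + g)*(-8 + g) = (-8 + g)*(b + g))
F(a, K) = 5*K
B(y) = 16 + y² - 15*y (B(y) = (y² - 8*(-2) - 8*y - 2*y) - 5*y = (y² + 16 - 8*y - 2*y) - 5*y = (16 + y² - 10*y) - 5*y = 16 + y² - 15*y)
((15 - 1*(-14))*37)*B(-5) = ((15 - 1*(-14))*37)*(16 + (-5)² - 15*(-5)) = ((15 + 14)*37)*(16 + 25 + 75) = (29*37)*116 = 1073*116 = 124468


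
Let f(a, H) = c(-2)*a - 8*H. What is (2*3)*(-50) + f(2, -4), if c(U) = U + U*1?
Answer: -276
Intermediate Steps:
c(U) = 2*U (c(U) = U + U = 2*U)
f(a, H) = -8*H - 4*a (f(a, H) = (2*(-2))*a - 8*H = -4*a - 8*H = -8*H - 4*a)
(2*3)*(-50) + f(2, -4) = (2*3)*(-50) + (-8*(-4) - 4*2) = 6*(-50) + (32 - 8) = -300 + 24 = -276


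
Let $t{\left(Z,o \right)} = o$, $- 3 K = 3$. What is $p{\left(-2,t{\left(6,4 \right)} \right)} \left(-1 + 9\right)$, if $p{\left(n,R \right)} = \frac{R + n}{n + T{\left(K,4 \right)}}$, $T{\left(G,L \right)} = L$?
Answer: $8$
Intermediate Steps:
$K = -1$ ($K = \left(- \frac{1}{3}\right) 3 = -1$)
$p{\left(n,R \right)} = \frac{R + n}{4 + n}$ ($p{\left(n,R \right)} = \frac{R + n}{n + 4} = \frac{R + n}{4 + n}$)
$p{\left(-2,t{\left(6,4 \right)} \right)} \left(-1 + 9\right) = \frac{4 - 2}{4 - 2} \left(-1 + 9\right) = \frac{1}{2} \cdot 2 \cdot 8 = 1 \cdot 8 = 8$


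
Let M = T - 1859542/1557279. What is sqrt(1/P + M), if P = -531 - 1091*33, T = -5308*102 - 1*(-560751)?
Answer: sqrt(772608777816501678269118)/6321514554 ≈ 139.05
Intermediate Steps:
T = 19335 (T = -541416 + 560751 = 19335)
P = -36534 (P = -531 - 36003 = -36534)
M = 30108129923/1557279 (M = 19335 - 1859542/1557279 = 30108129923/1557279 ≈ 19334.)
sqrt(1/P + M) = sqrt(1/(-36534) + 30108129923/1557279) = sqrt(-1/36534 + 30108129923/1557279) = sqrt(366656805683201/18964543662) = sqrt(772608777816501678269118)/6321514554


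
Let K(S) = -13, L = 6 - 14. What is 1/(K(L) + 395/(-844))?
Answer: -844/11367 ≈ -0.074250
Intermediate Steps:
L = -8
1/(K(L) + 395/(-844)) = 1/(-13 + 395/(-844)) = 1/(-13 + 395*(-1/844)) = 1/(-13 - 395/844) = 1/(-11367/844) = -844/11367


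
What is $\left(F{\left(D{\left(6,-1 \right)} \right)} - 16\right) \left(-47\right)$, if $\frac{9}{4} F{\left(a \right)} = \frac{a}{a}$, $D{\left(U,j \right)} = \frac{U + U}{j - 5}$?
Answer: $\frac{6580}{9} \approx 731.11$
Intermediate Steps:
$D{\left(U,j \right)} = \frac{2 U}{-5 + j}$
$F{\left(a \right)} = \frac{4}{9}$ ($F{\left(a \right)} = \frac{4 \frac{a}{a}}{9} = \frac{4}{9} \cdot 1 = \frac{4}{9}$)
$\left(F{\left(D{\left(6,-1 \right)} \right)} - 16\right) \left(-47\right) = \left(\frac{4}{9} - 16\right) \left(-47\right) = \left(- \frac{140}{9}\right) \left(-47\right) = \frac{6580}{9}$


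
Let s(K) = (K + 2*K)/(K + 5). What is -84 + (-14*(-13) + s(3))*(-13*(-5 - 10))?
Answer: 285003/8 ≈ 35625.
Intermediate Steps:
s(K) = 3*K/(5 + K) (s(K) = (3*K)/(5 + K) = 3*K/(5 + K))
-84 + (-14*(-13) + s(3))*(-13*(-5 - 10)) = -84 + (-14*(-13) + 3*3/(5 + 3))*(-13*(-5 - 10)) = -84 + (182 + 3*3/8)*(-13*(-15)) = -84 + (182 + 3*3*(⅛))*195 = -84 + (182 + 9/8)*195 = -84 + (1465/8)*195 = -84 + 285675/8 = 285003/8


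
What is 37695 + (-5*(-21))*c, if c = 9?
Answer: 38640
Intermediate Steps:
37695 + (-5*(-21))*c = 37695 - 5*(-21)*9 = 37695 + 105*9 = 37695 + 945 = 38640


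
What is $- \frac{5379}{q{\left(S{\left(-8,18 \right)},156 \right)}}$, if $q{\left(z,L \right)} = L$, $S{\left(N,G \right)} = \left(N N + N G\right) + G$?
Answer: $- \frac{1793}{52} \approx -34.481$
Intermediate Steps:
$S{\left(N,G \right)} = G + N^{2} + G N$ ($S{\left(N,G \right)} = \left(N^{2} + G N\right) + G = G + N^{2} + G N$)
$- \frac{5379}{q{\left(S{\left(-8,18 \right)},156 \right)}} = - \frac{5379}{156} = \left(-5379\right) \frac{1}{156} = - \frac{1793}{52}$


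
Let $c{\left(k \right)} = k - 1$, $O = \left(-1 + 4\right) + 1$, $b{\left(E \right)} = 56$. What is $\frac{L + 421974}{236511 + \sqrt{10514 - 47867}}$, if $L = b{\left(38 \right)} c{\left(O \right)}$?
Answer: $\frac{875800233}{490679741} - \frac{3703 i \sqrt{37353}}{490679741} \approx 1.7849 - 0.0014585 i$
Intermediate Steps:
$O = 4$ ($O = 3 + 1 = 4$)
$c{\left(k \right)} = -1 + k$ ($c{\left(k \right)} = k - 1 = -1 + k$)
$L = 168$ ($L = 56 \left(-1 + 4\right) = 56 \cdot 3 = 168$)
$\frac{L + 421974}{236511 + \sqrt{10514 - 47867}} = \frac{168 + 421974}{236511 + \sqrt{10514 - 47867}} = \frac{422142}{236511 + \sqrt{-37353}} = \frac{422142}{236511 + i \sqrt{37353}}$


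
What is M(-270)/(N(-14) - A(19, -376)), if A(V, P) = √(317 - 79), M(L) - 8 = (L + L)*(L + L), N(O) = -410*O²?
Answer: -1673829920/461266383 + 145804*√238/3228864681 ≈ -3.6281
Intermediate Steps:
M(L) = 8 + 4*L² (M(L) = 8 + (L + L)*(L + L) = 8 + (2*L)*(2*L) = 8 + 4*L²)
A(V, P) = √238
M(-270)/(N(-14) - A(19, -376)) = (8 + 4*(-270)²)/(-410*(-14)² - √238) = (8 + 4*72900)/(-410*196 - √238) = (8 + 291600)/(-80360 - √238) = 291608/(-80360 - √238)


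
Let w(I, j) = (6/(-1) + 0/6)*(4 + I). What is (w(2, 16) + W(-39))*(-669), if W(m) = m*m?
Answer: -993465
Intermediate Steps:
W(m) = m²
w(I, j) = -24 - 6*I (w(I, j) = (6*(-1) + 0*(⅙))*(4 + I) = (-6 + 0)*(4 + I) = -6*(4 + I) = -24 - 6*I)
(w(2, 16) + W(-39))*(-669) = ((-24 - 6*2) + (-39)²)*(-669) = ((-24 - 12) + 1521)*(-669) = (-36 + 1521)*(-669) = 1485*(-669) = -993465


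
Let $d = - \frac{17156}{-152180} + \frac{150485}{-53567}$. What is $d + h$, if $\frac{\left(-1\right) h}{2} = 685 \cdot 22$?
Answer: $- \frac{61429504815062}{2037956515} \approx -30143.0$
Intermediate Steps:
$d = - \frac{5495452962}{2037956515}$ ($d = \left(-17156\right) \left(- \frac{1}{152180}\right) + 150485 \left(- \frac{1}{53567}\right) = \frac{4289}{38045} - \frac{150485}{53567} = - \frac{5495452962}{2037956515} \approx -2.6966$)
$h = -30140$ ($h = - 2 \cdot 685 \cdot 22 = \left(-2\right) 15070 = -30140$)
$d + h = - \frac{5495452962}{2037956515} - 30140 = - \frac{61429504815062}{2037956515}$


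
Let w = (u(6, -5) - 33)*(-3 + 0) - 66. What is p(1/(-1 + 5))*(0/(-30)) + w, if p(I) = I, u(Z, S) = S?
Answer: 48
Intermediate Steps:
w = 48 (w = (-5 - 33)*(-3 + 0) - 66 = -38*(-3) - 66 = 114 - 66 = 48)
p(1/(-1 + 5))*(0/(-30)) + w = (0/(-30))/(-1 + 5) + 48 = (0*(-1/30))/4 + 48 = (1/4)*0 + 48 = 0 + 48 = 48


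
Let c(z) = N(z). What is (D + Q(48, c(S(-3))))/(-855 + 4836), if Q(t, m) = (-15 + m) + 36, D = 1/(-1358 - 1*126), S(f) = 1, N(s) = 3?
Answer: 35615/5907804 ≈ 0.0060285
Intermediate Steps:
D = -1/1484 (D = 1/(-1358 - 126) = 1/(-1484) = -1/1484 ≈ -0.00067385)
c(z) = 3
Q(t, m) = 21 + m
(D + Q(48, c(S(-3))))/(-855 + 4836) = (-1/1484 + (21 + 3))/(-855 + 4836) = (-1/1484 + 24)/3981 = (35615/1484)*(1/3981) = 35615/5907804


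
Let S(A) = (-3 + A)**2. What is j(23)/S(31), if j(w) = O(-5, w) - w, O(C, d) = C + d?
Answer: -5/784 ≈ -0.0063775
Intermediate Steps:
j(w) = -5 (j(w) = (-5 + w) - w = -5)
j(23)/S(31) = -5/(-3 + 31)**2 = -5/(28**2) = -5/784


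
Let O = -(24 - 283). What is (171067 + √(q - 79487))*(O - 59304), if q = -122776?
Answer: -10100651015 - 59045*I*√202263 ≈ -1.0101e+10 - 2.6555e+7*I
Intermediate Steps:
O = 259 (O = -1*(-259) = 259)
(171067 + √(q - 79487))*(O - 59304) = (171067 + √(-122776 - 79487))*(259 - 59304) = (171067 + √(-202263))*(-59045) = (171067 + I*√202263)*(-59045) = -10100651015 - 59045*I*√202263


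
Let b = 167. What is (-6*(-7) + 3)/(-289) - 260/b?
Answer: -82655/48263 ≈ -1.7126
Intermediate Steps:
(-6*(-7) + 3)/(-289) - 260/b = (-6*(-7) + 3)/(-289) - 260/167 = (42 + 3)*(-1/289) - 260*1/167 = 45*(-1/289) - 260/167 = -45/289 - 260/167 = -82655/48263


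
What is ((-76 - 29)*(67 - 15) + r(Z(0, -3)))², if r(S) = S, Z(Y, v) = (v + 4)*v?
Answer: 29844369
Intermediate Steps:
Z(Y, v) = v*(4 + v) (Z(Y, v) = (4 + v)*v = v*(4 + v))
((-76 - 29)*(67 - 15) + r(Z(0, -3)))² = ((-76 - 29)*(67 - 15) - 3*(4 - 3))² = (-105*52 - 3*1)² = (-5460 - 3)² = (-5463)² = 29844369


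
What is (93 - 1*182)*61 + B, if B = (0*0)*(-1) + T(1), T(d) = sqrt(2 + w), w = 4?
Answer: -5429 + sqrt(6) ≈ -5426.5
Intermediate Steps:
T(d) = sqrt(6) (T(d) = sqrt(2 + 4) = sqrt(6))
B = sqrt(6) (B = (0*0)*(-1) + sqrt(6) = 0*(-1) + sqrt(6) = 0 + sqrt(6) = sqrt(6) ≈ 2.4495)
(93 - 1*182)*61 + B = (93 - 1*182)*61 + sqrt(6) = (93 - 182)*61 + sqrt(6) = -89*61 + sqrt(6) = -5429 + sqrt(6)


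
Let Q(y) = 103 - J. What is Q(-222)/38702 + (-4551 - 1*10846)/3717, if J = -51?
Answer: -297661138/71927667 ≈ -4.1383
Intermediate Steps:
Q(y) = 154 (Q(y) = 103 - 1*(-51) = 103 + 51 = 154)
Q(-222)/38702 + (-4551 - 1*10846)/3717 = 154/38702 + (-4551 - 1*10846)/3717 = 154*(1/38702) + (-4551 - 10846)*(1/3717) = 77/19351 - 15397*1/3717 = 77/19351 - 15397/3717 = -297661138/71927667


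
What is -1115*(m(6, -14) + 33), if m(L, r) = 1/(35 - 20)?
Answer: -110608/3 ≈ -36869.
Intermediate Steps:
m(L, r) = 1/15
-1115*(m(6, -14) + 33) = -1115*(1/15 + 33) = -1115*496/15 = -110608/3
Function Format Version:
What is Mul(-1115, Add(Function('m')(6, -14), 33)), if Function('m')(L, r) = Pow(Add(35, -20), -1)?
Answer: Rational(-110608, 3) ≈ -36869.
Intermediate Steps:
Function('m')(L, r) = Rational(1, 15) (Function('m')(L, r) = Pow(15, -1) = Rational(1, 15))
Mul(-1115, Add(Function('m')(6, -14), 33)) = Mul(-1115, Add(Rational(1, 15), 33)) = Mul(-1115, Rational(496, 15)) = Rational(-110608, 3)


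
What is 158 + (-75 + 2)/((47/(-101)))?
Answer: 14799/47 ≈ 314.87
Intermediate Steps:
158 + (-75 + 2)/((47/(-101))) = 158 - 73/(47*(-1/101)) = 158 - 73/(-47/101) = 158 - 73*(-101/47) = 158 + 7373/47 = 14799/47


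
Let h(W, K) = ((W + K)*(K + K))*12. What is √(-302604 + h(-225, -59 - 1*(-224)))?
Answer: 2*I*√135051 ≈ 734.99*I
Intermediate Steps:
h(W, K) = 24*K*(K + W) (h(W, K) = ((K + W)*(2*K))*12 = (2*K*(K + W))*12 = 24*K*(K + W))
√(-302604 + h(-225, -59 - 1*(-224))) = √(-302604 + 24*(-59 - 1*(-224))*((-59 - 1*(-224)) - 225)) = √(-302604 + 24*(-59 + 224)*((-59 + 224) - 225)) = √(-302604 + 24*165*(165 - 225)) = √(-302604 + 24*165*(-60)) = √(-302604 - 237600) = √(-540204) = 2*I*√135051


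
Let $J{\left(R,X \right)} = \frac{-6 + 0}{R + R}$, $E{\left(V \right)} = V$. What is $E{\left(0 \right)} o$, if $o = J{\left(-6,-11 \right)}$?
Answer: $0$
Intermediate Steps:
$J{\left(R,X \right)} = - \frac{3}{R}$ ($J{\left(R,X \right)} = - \frac{6}{2 R} = - 6 \frac{1}{2 R} = - \frac{3}{R}$)
$o = \frac{1}{2}$ ($o = - \frac{3}{-6} = \left(-3\right) \left(- \frac{1}{6}\right) = \frac{1}{2} \approx 0.5$)
$E{\left(0 \right)} o = 0 \cdot \frac{1}{2} = 0$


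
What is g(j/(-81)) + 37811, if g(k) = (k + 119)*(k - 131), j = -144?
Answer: 1798510/81 ≈ 22204.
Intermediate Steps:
g(k) = (-131 + k)*(119 + k) (g(k) = (119 + k)*(-131 + k) = (-131 + k)*(119 + k))
g(j/(-81)) + 37811 = (-15589 + (-144/(-81))**2 - (-1728)/(-81)) + 37811 = (-15589 + (-144*(-1/81))**2 - (-1728)*(-1)/81) + 37811 = (-15589 + (16/9)**2 - 12*16/9) + 37811 = (-15589 + 256/81 - 64/3) + 37811 = -1264181/81 + 37811 = 1798510/81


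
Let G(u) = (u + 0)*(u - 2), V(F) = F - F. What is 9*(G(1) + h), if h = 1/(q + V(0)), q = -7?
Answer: -72/7 ≈ -10.286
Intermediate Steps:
V(F) = 0
G(u) = u*(-2 + u)
h = -⅐ (h = 1/(-7 + 0) = 1/(-7) = -⅐ ≈ -0.14286)
9*(G(1) + h) = 9*(1*(-2 + 1) - ⅐) = 9*(1*(-1) - ⅐) = 9*(-1 - ⅐) = 9*(-8/7) = -72/7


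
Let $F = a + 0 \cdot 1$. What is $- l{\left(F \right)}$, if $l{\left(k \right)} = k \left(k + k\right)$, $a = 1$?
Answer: $-2$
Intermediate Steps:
$F = 1$ ($F = 1 + 0 \cdot 1 = 1 + 0 = 1$)
$l{\left(k \right)} = 2 k^{2}$ ($l{\left(k \right)} = k 2 k = 2 k^{2}$)
$- l{\left(F \right)} = - 2 \cdot 1^{2} = - 2 \cdot 1 = \left(-1\right) 2 = -2$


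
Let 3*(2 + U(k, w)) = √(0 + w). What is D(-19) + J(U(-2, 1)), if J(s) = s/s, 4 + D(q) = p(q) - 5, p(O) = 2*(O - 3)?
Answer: -52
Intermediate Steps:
p(O) = -6 + 2*O (p(O) = 2*(-3 + O) = -6 + 2*O)
U(k, w) = -2 + √w/3 (U(k, w) = -2 + √(0 + w)/3 = -2 + √w/3)
D(q) = -15 + 2*q (D(q) = -4 + ((-6 + 2*q) - 5) = -4 + (-11 + 2*q) = -15 + 2*q)
J(s) = 1
D(-19) + J(U(-2, 1)) = (-15 + 2*(-19)) + 1 = (-15 - 38) + 1 = -53 + 1 = -52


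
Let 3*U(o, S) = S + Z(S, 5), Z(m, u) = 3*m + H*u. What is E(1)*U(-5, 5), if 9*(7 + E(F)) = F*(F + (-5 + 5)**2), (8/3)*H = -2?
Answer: -2015/54 ≈ -37.315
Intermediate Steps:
H = -3/4 (H = (3/8)*(-2) = -3/4 ≈ -0.75000)
Z(m, u) = 3*m - 3*u/4
U(o, S) = -5/4 + 4*S/3 (U(o, S) = (S + (3*S - 3/4*5))/3 = (S + (3*S - 15/4))/3 = (S + (-15/4 + 3*S))/3 = (-15/4 + 4*S)/3 = -5/4 + 4*S/3)
E(F) = -7 + F**2/9 (E(F) = -7 + (F*(F + (-5 + 5)**2))/9 = -7 + (F*(F + 0**2))/9 = -7 + (F*(F + 0))/9 = -7 + (F*F)/9 = -7 + F**2/9)
E(1)*U(-5, 5) = (-7 + (1/9)*1**2)*(-5/4 + (4/3)*5) = (-7 + (1/9)*1)*(-5/4 + 20/3) = (-7 + 1/9)*(65/12) = -62/9*65/12 = -2015/54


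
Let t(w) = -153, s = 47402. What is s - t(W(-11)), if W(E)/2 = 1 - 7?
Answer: 47555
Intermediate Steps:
W(E) = -12 (W(E) = 2*(1 - 7) = 2*(-6) = -12)
s - t(W(-11)) = 47402 - 1*(-153) = 47402 + 153 = 47555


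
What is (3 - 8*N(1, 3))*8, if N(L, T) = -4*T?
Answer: 792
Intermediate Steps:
(3 - 8*N(1, 3))*8 = (3 - (-32)*3)*8 = (3 - 8*(-12))*8 = (3 + 96)*8 = 99*8 = 792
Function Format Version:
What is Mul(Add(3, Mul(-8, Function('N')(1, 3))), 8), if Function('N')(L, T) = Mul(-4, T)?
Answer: 792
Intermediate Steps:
Mul(Add(3, Mul(-8, Function('N')(1, 3))), 8) = Mul(Add(3, Mul(-8, Mul(-4, 3))), 8) = Mul(Add(3, Mul(-8, -12)), 8) = Mul(Add(3, 96), 8) = Mul(99, 8) = 792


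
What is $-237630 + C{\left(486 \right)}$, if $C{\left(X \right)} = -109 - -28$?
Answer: $-237711$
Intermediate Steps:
$C{\left(X \right)} = -81$ ($C{\left(X \right)} = -109 + 28 = -81$)
$-237630 + C{\left(486 \right)} = -237630 - 81 = -237711$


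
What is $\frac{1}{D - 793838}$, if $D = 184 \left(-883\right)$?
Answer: $- \frac{1}{956310} \approx -1.0457 \cdot 10^{-6}$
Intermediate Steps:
$D = -162472$
$\frac{1}{D - 793838} = \frac{1}{-162472 - 793838} = \frac{1}{-956310} = - \frac{1}{956310}$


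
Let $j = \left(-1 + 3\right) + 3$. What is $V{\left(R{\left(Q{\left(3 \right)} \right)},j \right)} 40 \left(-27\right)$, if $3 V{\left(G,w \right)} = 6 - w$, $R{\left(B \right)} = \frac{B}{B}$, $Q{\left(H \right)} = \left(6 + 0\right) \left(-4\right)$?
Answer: $-360$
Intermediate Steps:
$Q{\left(H \right)} = -24$ ($Q{\left(H \right)} = 6 \left(-4\right) = -24$)
$R{\left(B \right)} = 1$
$j = 5$ ($j = 2 + 3 = 5$)
$V{\left(G,w \right)} = 2 - \frac{w}{3}$ ($V{\left(G,w \right)} = \frac{6 - w}{3} = 2 - \frac{w}{3}$)
$V{\left(R{\left(Q{\left(3 \right)} \right)},j \right)} 40 \left(-27\right) = \left(2 - \frac{5}{3}\right) 40 \left(-27\right) = \frac{1}{3} \cdot 40 \left(-27\right) = \frac{40}{3} \left(-27\right) = -360$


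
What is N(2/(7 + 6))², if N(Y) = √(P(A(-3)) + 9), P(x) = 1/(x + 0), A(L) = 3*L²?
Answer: 244/27 ≈ 9.0370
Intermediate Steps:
P(x) = 1/x
N(Y) = 2*√183/9 (N(Y) = √(1/(3*(-3)²) + 9) = √(1/(3*9) + 9) = √(1/27 + 9) = √(244/27) = 2*√183/9)
N(2/(7 + 6))² = (2*√183/9)² = 244/27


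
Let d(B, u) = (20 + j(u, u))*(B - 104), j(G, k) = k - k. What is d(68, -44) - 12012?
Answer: -12732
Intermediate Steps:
j(G, k) = 0
d(B, u) = -2080 + 20*B (d(B, u) = (20 + 0)*(B - 104) = 20*(-104 + B) = -2080 + 20*B)
d(68, -44) - 12012 = (-2080 + 20*68) - 12012 = (-2080 + 1360) - 12012 = -720 - 12012 = -12732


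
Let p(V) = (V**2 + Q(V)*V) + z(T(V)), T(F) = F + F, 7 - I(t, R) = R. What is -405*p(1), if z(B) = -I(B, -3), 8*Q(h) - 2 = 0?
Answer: 14175/4 ≈ 3543.8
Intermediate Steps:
I(t, R) = 7 - R
Q(h) = 1/4 (Q(h) = 1/4 + (1/8)*0 = 1/4 + 0 = 1/4)
T(F) = 2*F
z(B) = -10 (z(B) = -(7 - 1*(-3)) = -(7 + 3) = -1*10 = -10)
p(V) = -10 + V**2 + V/4 (p(V) = (V**2 + V/4) - 10 = -10 + V**2 + V/4)
-405*p(1) = -405*(-10 + 1**2 + (1/4)*1) = -405*(-10 + 1 + 1/4) = -405*(-35/4) = 14175/4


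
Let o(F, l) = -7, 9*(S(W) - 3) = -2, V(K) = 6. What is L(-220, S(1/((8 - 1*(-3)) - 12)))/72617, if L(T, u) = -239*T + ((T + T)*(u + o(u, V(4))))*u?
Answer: 4676980/5881977 ≈ 0.79514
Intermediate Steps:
S(W) = 25/9 (S(W) = 3 + (⅑)*(-2) = 3 - 2/9 = 25/9)
L(T, u) = -239*T + 2*T*u*(-7 + u) (L(T, u) = -239*T + ((T + T)*(u - 7))*u = -239*T + ((2*T)*(-7 + u))*u = -239*T + (2*T*(-7 + u))*u = -239*T + 2*T*u*(-7 + u))
L(-220, S(1/((8 - 1*(-3)) - 12)))/72617 = -220*(-239 - 14*25/9 + 2*(25/9)²)/72617 = -220*(-239 - 350/9 + 2*(625/81))*(1/72617) = -220*(-239 - 350/9 + 1250/81)*(1/72617) = -220*(-21259/81)*(1/72617) = (4676980/81)*(1/72617) = 4676980/5881977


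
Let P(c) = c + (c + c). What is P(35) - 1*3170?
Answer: -3065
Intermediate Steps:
P(c) = 3*c (P(c) = c + 2*c = 3*c)
P(35) - 1*3170 = 3*35 - 1*3170 = 105 - 3170 = -3065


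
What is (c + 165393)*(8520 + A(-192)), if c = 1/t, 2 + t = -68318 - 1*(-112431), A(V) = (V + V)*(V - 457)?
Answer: 1880351809227264/44111 ≈ 4.2628e+10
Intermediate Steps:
A(V) = 2*V*(-457 + V) (A(V) = (2*V)*(-457 + V) = 2*V*(-457 + V))
t = 44111 (t = -2 + (-68318 - 1*(-112431)) = -2 + (-68318 + 112431) = -2 + 44113 = 44111)
c = 1/44111 ≈ 2.2670e-5
(c + 165393)*(8520 + A(-192)) = (1/44111 + 165393)*(8520 + 2*(-192)*(-457 - 192)) = 7295650624*(8520 + 2*(-192)*(-649))/44111 = 7295650624*(8520 + 249216)/44111 = (7295650624/44111)*257736 = 1880351809227264/44111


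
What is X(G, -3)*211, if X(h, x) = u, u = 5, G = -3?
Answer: 1055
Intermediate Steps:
X(h, x) = 5
X(G, -3)*211 = 5*211 = 1055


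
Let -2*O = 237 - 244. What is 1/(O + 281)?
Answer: 2/569 ≈ 0.0035149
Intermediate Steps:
O = 7/2 (O = -(237 - 244)/2 = -½*(-7) = 7/2 ≈ 3.5000)
1/(O + 281) = 1/(7/2 + 281) = 1/(569/2) = 2/569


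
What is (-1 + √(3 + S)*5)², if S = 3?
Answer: 151 - 10*√6 ≈ 126.51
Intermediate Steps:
(-1 + √(3 + S)*5)² = (-1 + √(3 + 3)*5)² = (-1 + √6*5)² = (-1 + 5*√6)²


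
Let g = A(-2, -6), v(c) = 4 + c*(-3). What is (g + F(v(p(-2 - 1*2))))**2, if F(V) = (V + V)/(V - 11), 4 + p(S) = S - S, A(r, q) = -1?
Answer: 729/25 ≈ 29.160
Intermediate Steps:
p(S) = -4 (p(S) = -4 + (S - S) = -4 + 0 = -4)
v(c) = 4 - 3*c
F(V) = 2*V/(-11 + V) (F(V) = (2*V)/(-11 + V) = 2*V/(-11 + V))
g = -1
(g + F(v(p(-2 - 1*2))))**2 = (-1 + 2*(4 - 3*(-4))/(-11 + (4 - 3*(-4))))**2 = (-1 + 2*(4 + 12)/(-11 + (4 + 12)))**2 = (-1 + 2*16/(-11 + 16))**2 = (-1 + 2*16/5)**2 = (-1 + 2*16*(1/5))**2 = (-1 + 32/5)**2 = (27/5)**2 = 729/25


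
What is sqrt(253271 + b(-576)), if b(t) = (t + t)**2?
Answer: 5*sqrt(63215) ≈ 1257.1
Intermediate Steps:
b(t) = 4*t**2 (b(t) = (2*t)**2 = 4*t**2)
sqrt(253271 + b(-576)) = sqrt(253271 + 4*(-576)**2) = sqrt(253271 + 4*331776) = sqrt(253271 + 1327104) = sqrt(1580375) = 5*sqrt(63215)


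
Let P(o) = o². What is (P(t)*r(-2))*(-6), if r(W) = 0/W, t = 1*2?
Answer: 0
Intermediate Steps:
t = 2
r(W) = 0
(P(t)*r(-2))*(-6) = (2²*0)*(-6) = (4*0)*(-6) = 0*(-6) = 0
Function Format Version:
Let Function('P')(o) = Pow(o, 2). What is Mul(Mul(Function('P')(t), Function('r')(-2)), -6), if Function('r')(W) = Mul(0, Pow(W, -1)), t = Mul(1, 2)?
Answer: 0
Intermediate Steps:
t = 2
Function('r')(W) = 0
Mul(Mul(Function('P')(t), Function('r')(-2)), -6) = Mul(Mul(Pow(2, 2), 0), -6) = Mul(Mul(4, 0), -6) = Mul(0, -6) = 0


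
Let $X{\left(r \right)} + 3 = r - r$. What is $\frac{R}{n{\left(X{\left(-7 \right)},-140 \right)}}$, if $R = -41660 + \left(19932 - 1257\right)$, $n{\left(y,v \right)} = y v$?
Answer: $- \frac{4597}{84} \approx -54.726$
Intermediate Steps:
$X{\left(r \right)} = -3$ ($X{\left(r \right)} = -3 + \left(r - r\right) = -3 + 0 = -3$)
$n{\left(y,v \right)} = v y$
$R = -22985$ ($R = -41660 + 18675 = -22985$)
$\frac{R}{n{\left(X{\left(-7 \right)},-140 \right)}} = - \frac{22985}{\left(-140\right) \left(-3\right)} = - \frac{22985}{420} = \left(-22985\right) \frac{1}{420} = - \frac{4597}{84}$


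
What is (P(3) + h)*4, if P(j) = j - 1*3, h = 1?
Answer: 4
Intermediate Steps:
P(j) = -3 + j (P(j) = j - 3 = -3 + j)
(P(3) + h)*4 = ((-3 + 3) + 1)*4 = (0 + 1)*4 = 1*4 = 4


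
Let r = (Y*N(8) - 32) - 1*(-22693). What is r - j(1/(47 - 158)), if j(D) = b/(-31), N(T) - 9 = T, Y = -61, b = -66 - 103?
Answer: 670175/31 ≈ 21619.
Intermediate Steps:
b = -169
N(T) = 9 + T
j(D) = 169/31 (j(D) = -169/(-31) = -169*(-1/31) = 169/31)
r = 21624 (r = (-61*(9 + 8) - 32) - 1*(-22693) = (-61*17 - 32) + 22693 = (-1037 - 32) + 22693 = -1069 + 22693 = 21624)
r - j(1/(47 - 158)) = 21624 - 1*169/31 = 21624 - 169/31 = 670175/31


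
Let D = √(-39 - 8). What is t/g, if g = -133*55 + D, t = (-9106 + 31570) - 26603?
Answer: 30276785/53509272 + 4139*I*√47/53509272 ≈ 0.56582 + 0.00053029*I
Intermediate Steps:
D = I*√47 (D = √(-47) = I*√47 ≈ 6.8557*I)
t = -4139 (t = 22464 - 26603 = -4139)
g = -7315 + I*√47 (g = -133*55 + I*√47 = -7315 + I*√47 ≈ -7315.0 + 6.8557*I)
t/g = -4139/(-7315 + I*√47)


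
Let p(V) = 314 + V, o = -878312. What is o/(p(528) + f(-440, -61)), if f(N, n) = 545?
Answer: -878312/1387 ≈ -633.25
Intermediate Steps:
o/(p(528) + f(-440, -61)) = -878312/((314 + 528) + 545) = -878312/(842 + 545) = -878312/1387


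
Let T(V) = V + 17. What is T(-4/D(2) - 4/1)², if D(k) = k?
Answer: 121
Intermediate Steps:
T(V) = 17 + V
T(-4/D(2) - 4/1)² = (17 + (-4/2 - 4/1))² = (17 + (-4*½ - 4*1))² = (17 + (-2 - 4))² = (17 - 6)² = 11² = 121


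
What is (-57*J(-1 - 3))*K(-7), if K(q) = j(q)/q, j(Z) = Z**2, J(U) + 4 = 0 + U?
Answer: -3192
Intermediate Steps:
J(U) = -4 + U (J(U) = -4 + (0 + U) = -4 + U)
K(q) = q (K(q) = q**2/q = q)
(-57*J(-1 - 3))*K(-7) = -57*(-4 + (-1 - 3))*(-7) = -57*(-4 - 4)*(-7) = -57*(-8)*(-7) = 456*(-7) = -3192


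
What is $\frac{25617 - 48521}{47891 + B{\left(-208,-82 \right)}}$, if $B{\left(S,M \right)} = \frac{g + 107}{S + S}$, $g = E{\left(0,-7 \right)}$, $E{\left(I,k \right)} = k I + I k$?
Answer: $- \frac{9528064}{19922549} \approx -0.47826$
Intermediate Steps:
$E{\left(I,k \right)} = 2 I k$ ($E{\left(I,k \right)} = I k + I k = 2 I k$)
$g = 0$ ($g = 2 \cdot 0 \left(-7\right) = 0$)
$B{\left(S,M \right)} = \frac{107}{2 S}$ ($B{\left(S,M \right)} = \frac{0 + 107}{S + S} = \frac{107}{2 S}$)
$\frac{25617 - 48521}{47891 + B{\left(-208,-82 \right)}} = \frac{25617 - 48521}{47891 + \frac{107}{2 \left(-208\right)}} = - \frac{22904}{47891 + \frac{107}{2} \left(- \frac{1}{208}\right)} = - \frac{22904}{47891 - \frac{107}{416}} = - \frac{22904}{\frac{19922549}{416}} = \left(-22904\right) \frac{416}{19922549} = - \frac{9528064}{19922549}$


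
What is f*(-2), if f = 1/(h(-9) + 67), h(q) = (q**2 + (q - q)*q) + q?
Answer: -2/139 ≈ -0.014388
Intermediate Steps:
h(q) = q + q**2 (h(q) = (q**2 + 0*q) + q = (q**2 + 0) + q = q**2 + q = q + q**2)
f = 1/139 (f = 1/(-9*(1 - 9) + 67) = 1/(-9*(-8) + 67) = 1/(72 + 67) = 1/139 ≈ 0.0071942)
f*(-2) = (1/139)*(-2) = -2/139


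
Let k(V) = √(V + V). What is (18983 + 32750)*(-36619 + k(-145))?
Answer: -1894410727 + 51733*I*√290 ≈ -1.8944e+9 + 8.8098e+5*I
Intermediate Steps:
k(V) = √2*√V (k(V) = √(2*V) = √2*√V)
(18983 + 32750)*(-36619 + k(-145)) = (18983 + 32750)*(-36619 + √2*√(-145)) = 51733*(-36619 + √2*(I*√145)) = 51733*(-36619 + I*√290) = -1894410727 + 51733*I*√290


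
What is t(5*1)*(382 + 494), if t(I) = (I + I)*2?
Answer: 17520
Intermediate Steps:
t(I) = 4*I (t(I) = (2*I)*2 = 4*I)
t(5*1)*(382 + 494) = (4*(5*1))*(382 + 494) = (4*5)*876 = 20*876 = 17520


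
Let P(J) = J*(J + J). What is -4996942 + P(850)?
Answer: -3551942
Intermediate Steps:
P(J) = 2*J**2 (P(J) = J*(2*J) = 2*J**2)
-4996942 + P(850) = -4996942 + 2*850**2 = -4996942 + 2*722500 = -4996942 + 1445000 = -3551942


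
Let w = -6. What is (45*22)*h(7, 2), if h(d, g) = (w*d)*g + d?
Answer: -76230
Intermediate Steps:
h(d, g) = d - 6*d*g (h(d, g) = (-6*d)*g + d = -6*d*g + d = d - 6*d*g)
(45*22)*h(7, 2) = (45*22)*(7*(1 - 6*2)) = 990*(7*(1 - 12)) = 990*(7*(-11)) = 990*(-77) = -76230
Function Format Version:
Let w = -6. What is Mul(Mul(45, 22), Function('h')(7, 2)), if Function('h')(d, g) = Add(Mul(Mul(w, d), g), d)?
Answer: -76230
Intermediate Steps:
Function('h')(d, g) = Add(d, Mul(-6, d, g)) (Function('h')(d, g) = Add(Mul(Mul(-6, d), g), d) = Add(Mul(-6, d, g), d) = Add(d, Mul(-6, d, g)))
Mul(Mul(45, 22), Function('h')(7, 2)) = Mul(Mul(45, 22), Mul(7, Add(1, Mul(-6, 2)))) = Mul(990, Mul(7, Add(1, -12))) = Mul(990, Mul(7, -11)) = Mul(990, -77) = -76230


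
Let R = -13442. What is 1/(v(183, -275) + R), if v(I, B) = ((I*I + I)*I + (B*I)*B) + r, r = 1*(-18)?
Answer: 1/19987891 ≈ 5.0030e-8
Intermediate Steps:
r = -18
v(I, B) = -18 + I*B² + I*(I + I²) (v(I, B) = ((I*I + I)*I + (B*I)*B) - 18 = ((I² + I)*I + I*B²) - 18 = ((I + I²)*I + I*B²) - 18 = (I*(I + I²) + I*B²) - 18 = (I*B² + I*(I + I²)) - 18 = -18 + I*B² + I*(I + I²))
1/(v(183, -275) + R) = 1/((-18 + 183² + 183³ + 183*(-275)²) - 13442) = 1/((-18 + 33489 + 6128487 + 183*75625) - 13442) = 1/((-18 + 33489 + 6128487 + 13839375) - 13442) = 1/(20001333 - 13442) = 1/19987891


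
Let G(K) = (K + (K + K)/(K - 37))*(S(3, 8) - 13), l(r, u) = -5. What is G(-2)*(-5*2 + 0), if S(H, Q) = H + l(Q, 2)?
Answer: -3700/13 ≈ -284.62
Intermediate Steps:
S(H, Q) = -5 + H (S(H, Q) = H - 5 = -5 + H)
G(K) = -15*K - 30*K/(-37 + K) (G(K) = (K + (K + K)/(K - 37))*((-5 + 3) - 13) = (K + (2*K)/(-37 + K))*(-2 - 13) = (K + 2*K/(-37 + K))*(-15) = -15*K - 30*K/(-37 + K))
G(-2)*(-5*2 + 0) = (15*(-2)*(35 - 1*(-2))/(-37 - 2))*(-5*2 + 0) = (15*(-2)*(35 + 2)/(-39))*(-10 + 0) = (15*(-2)*(-1/39)*37)*(-10) = (370/13)*(-10) = -3700/13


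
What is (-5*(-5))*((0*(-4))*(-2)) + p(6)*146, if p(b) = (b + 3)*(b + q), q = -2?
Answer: 5256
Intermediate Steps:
p(b) = (-2 + b)*(3 + b) (p(b) = (b + 3)*(b - 2) = (3 + b)*(-2 + b) = (-2 + b)*(3 + b))
(-5*(-5))*((0*(-4))*(-2)) + p(6)*146 = (-5*(-5))*((0*(-4))*(-2)) + (-6 + 6 + 6²)*146 = 25*(0*(-2)) + (-6 + 6 + 36)*146 = 25*0 + 36*146 = 0 + 5256 = 5256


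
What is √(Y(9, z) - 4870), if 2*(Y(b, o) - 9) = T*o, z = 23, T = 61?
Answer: I*√16638/2 ≈ 64.494*I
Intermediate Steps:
Y(b, o) = 9 + 61*o/2 (Y(b, o) = 9 + (61*o)/2 = 9 + 61*o/2)
√(Y(9, z) - 4870) = √((9 + (61/2)*23) - 4870) = √((9 + 1403/2) - 4870) = √(1421/2 - 4870) = √(-8319/2) = I*√16638/2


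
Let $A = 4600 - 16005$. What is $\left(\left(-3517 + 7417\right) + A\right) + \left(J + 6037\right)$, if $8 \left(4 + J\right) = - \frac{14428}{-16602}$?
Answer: $- \frac{48872681}{33204} \approx -1471.9$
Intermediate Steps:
$J = - \frac{129209}{33204}$ ($J = -4 + \frac{\left(-14428\right) \frac{1}{-16602}}{8} = -4 + \frac{\left(-14428\right) \left(- \frac{1}{16602}\right)}{8} = -4 + \frac{1}{8} \cdot \frac{7214}{8301} = -4 + \frac{3607}{33204} = - \frac{129209}{33204} \approx -3.8914$)
$A = -11405$
$\left(\left(-3517 + 7417\right) + A\right) + \left(J + 6037\right) = \left(\left(-3517 + 7417\right) - 11405\right) + \left(- \frac{129209}{33204} + 6037\right) = \left(3900 - 11405\right) + \frac{200323339}{33204} = -7505 + \frac{200323339}{33204} = - \frac{48872681}{33204}$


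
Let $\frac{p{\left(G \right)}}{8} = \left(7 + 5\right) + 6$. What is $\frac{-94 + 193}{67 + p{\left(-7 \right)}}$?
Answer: $\frac{99}{211} \approx 0.46919$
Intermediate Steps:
$p{\left(G \right)} = 144$ ($p{\left(G \right)} = 8 \left(\left(7 + 5\right) + 6\right) = 8 \left(12 + 6\right) = 8 \cdot 18 = 144$)
$\frac{-94 + 193}{67 + p{\left(-7 \right)}} = \frac{-94 + 193}{67 + 144} = \frac{99}{211}$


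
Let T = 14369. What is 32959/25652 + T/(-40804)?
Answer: 122033181/130838026 ≈ 0.93270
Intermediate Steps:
32959/25652 + T/(-40804) = 32959/25652 + 14369/(-40804) = 32959*(1/25652) + 14369*(-1/40804) = 32959/25652 - 14369/40804 = 122033181/130838026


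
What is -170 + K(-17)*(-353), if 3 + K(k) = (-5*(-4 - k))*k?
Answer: -389176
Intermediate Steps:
K(k) = -3 + k*(20 + 5*k) (K(k) = -3 + (-5*(-4 - k))*k = -3 + (20 + 5*k)*k = -3 + k*(20 + 5*k))
-170 + K(-17)*(-353) = -170 + (-3 + 5*(-17)² + 20*(-17))*(-353) = -170 + (-3 + 5*289 - 340)*(-353) = -170 + (-3 + 1445 - 340)*(-353) = -170 + 1102*(-353) = -170 - 389006 = -389176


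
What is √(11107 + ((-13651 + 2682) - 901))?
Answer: I*√763 ≈ 27.622*I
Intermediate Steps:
√(11107 + ((-13651 + 2682) - 901)) = √(11107 + (-10969 - 901)) = √(11107 - 11870) = √(-763) = I*√763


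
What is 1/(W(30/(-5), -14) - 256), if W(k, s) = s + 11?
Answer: -1/259 ≈ -0.0038610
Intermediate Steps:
W(k, s) = 11 + s
1/(W(30/(-5), -14) - 256) = 1/((11 - 14) - 256) = 1/(-3 - 256) = 1/(-259) = -1/259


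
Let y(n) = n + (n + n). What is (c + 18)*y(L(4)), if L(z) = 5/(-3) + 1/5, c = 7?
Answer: -110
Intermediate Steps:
L(z) = -22/15 (L(z) = 5*(-⅓) + 1*(⅕) = -5/3 + ⅕ = -22/15)
y(n) = 3*n (y(n) = n + 2*n = 3*n)
(c + 18)*y(L(4)) = (7 + 18)*(3*(-22/15)) = 25*(-22/5) = -110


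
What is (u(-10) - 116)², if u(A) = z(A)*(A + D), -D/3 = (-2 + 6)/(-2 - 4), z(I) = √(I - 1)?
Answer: 12752 + 1856*I*√11 ≈ 12752.0 + 6155.7*I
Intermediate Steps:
z(I) = √(-1 + I)
D = 2 (D = -3*(-2 + 6)/(-2 - 4) = -12/(-6) = -12*(-1)/6 = -3*(-⅔) = 2)
u(A) = √(-1 + A)*(2 + A) (u(A) = √(-1 + A)*(A + 2) = √(-1 + A)*(2 + A))
(u(-10) - 116)² = (√(-1 - 10)*(2 - 10) - 116)² = (√(-11)*(-8) - 116)² = ((I*√11)*(-8) - 116)² = (-8*I*√11 - 116)² = (-116 - 8*I*√11)²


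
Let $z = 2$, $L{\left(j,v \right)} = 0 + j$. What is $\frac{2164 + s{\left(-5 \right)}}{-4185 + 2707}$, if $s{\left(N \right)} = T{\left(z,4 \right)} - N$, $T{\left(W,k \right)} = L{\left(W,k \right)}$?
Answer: $- \frac{2171}{1478} \approx -1.4689$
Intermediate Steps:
$L{\left(j,v \right)} = j$
$T{\left(W,k \right)} = W$
$s{\left(N \right)} = 2 - N$
$\frac{2164 + s{\left(-5 \right)}}{-4185 + 2707} = \frac{2164 + \left(2 - -5\right)}{-4185 + 2707} = \frac{2164 + \left(2 + 5\right)}{-1478} = \left(2164 + 7\right) \left(- \frac{1}{1478}\right) = 2171 \left(- \frac{1}{1478}\right) = - \frac{2171}{1478}$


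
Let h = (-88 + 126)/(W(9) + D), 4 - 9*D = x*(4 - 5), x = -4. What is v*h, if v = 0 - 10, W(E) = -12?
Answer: 95/3 ≈ 31.667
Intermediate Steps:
v = -10
D = 0 (D = 4/9 - (-4)*(4 - 5)/9 = 4/9 - (-4)*(-1)/9 = 4/9 - ⅑*4 = 4/9 - 4/9 = 0)
h = -19/6 (h = (-88 + 126)/(-12 + 0) = 38/(-12) = 38*(-1/12) = -19/6 ≈ -3.1667)
v*h = -10*(-19/6) = 95/3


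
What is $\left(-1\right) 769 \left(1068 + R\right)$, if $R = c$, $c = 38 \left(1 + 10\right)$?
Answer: $-1142734$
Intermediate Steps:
$c = 418$ ($c = 38 \cdot 11 = 418$)
$R = 418$
$\left(-1\right) 769 \left(1068 + R\right) = \left(-1\right) 769 \left(1068 + 418\right) = \left(-769\right) 1486 = -1142734$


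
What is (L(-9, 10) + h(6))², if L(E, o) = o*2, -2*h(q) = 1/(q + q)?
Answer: 229441/576 ≈ 398.33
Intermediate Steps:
h(q) = -1/(4*q) (h(q) = -1/(2*(q + q)) = -1/(2*q)/2 = -1/(4*q))
L(E, o) = 2*o
(L(-9, 10) + h(6))² = (2*10 - ¼/6)² = (20 - ¼*⅙)² = (20 - 1/24)² = (479/24)² = 229441/576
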